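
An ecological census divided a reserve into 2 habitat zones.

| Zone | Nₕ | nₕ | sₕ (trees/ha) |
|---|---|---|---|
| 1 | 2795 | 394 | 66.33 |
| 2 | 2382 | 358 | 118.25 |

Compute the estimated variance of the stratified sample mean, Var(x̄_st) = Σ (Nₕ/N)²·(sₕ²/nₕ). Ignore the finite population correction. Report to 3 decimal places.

N = 5177; Wₕ = Nₕ/N.
zone 1: (2795/5177)²·66.33²/394 = 3.254851
zone 2: (2382/5177)²·118.25²/358 = 8.268876
Sum = 11.523726 → 11.524.

11.524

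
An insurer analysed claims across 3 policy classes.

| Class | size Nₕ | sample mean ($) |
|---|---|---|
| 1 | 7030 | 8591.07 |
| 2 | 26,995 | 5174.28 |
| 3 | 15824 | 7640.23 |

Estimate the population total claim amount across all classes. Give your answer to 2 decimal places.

1: 7030·8591.07 = 60395222.1
2: 26995·5174.28 = 139679688.6
3: 15824·7640.23 = 120898999.52
τ̂ = Σ Nₕx̄ₕ = 320973910.22.

320973910.22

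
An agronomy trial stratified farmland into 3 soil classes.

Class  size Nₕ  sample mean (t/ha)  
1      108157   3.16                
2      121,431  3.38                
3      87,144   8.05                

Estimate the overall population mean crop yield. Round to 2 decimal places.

4.59

N = 108157 + 121431 + 87144 = 316732.
The stratified mean weights each stratum mean by its population share Nₕ/N.
Σ Nₕx̄ₕ = 108157·3.16 + 121431·3.38 + 87144·8.05 = 341776.12 + 410436.78 + 701509.2 = 1453722.1.
Divide by N: 1453722.1 / 316732 = 4.5898... → 4.59.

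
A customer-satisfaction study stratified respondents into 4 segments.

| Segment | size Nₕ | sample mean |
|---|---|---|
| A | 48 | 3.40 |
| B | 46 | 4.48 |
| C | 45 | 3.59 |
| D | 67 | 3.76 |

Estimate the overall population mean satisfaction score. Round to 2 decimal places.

x̄_st = (Σ Nₕx̄ₕ) / (Σ Nₕ) = (48·3.40 + 46·4.48 + 45·3.59 + 67·3.76) / 206
= 782.75 / 206 = 3.7998... → 3.80.

3.80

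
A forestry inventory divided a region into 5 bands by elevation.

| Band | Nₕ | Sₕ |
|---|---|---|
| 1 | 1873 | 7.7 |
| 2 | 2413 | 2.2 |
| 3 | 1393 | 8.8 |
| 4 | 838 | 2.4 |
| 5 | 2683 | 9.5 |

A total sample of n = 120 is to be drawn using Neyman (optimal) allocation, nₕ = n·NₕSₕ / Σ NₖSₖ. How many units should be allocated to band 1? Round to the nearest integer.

Σ NₕSₕ = 1873·7.7 + 2413·2.2 + 1393·8.8 + 838·2.4 + 2683·9.5 = 59488.8.
Share for 1: 14422.1/59488.8 = 0.24243.
n_1 = 120 × 0.24243 = 29.092... → 29.

29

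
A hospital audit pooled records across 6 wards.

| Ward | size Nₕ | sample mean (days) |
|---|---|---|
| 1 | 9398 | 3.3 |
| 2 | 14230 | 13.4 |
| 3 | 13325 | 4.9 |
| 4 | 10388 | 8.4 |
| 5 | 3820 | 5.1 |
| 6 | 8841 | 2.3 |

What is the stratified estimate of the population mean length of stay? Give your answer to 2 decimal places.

6.90

N = 60002; weights Wₕ = Nₕ/N = (0.1566, 0.2372, 0.2221, 0.1731, 0.0637, 0.1473).
x̄_st = Σ Wₕ·x̄ₕ = 0.1566·3.3 + 0.2372·13.4 + 0.2221·4.9 + 0.1731·8.4 + 0.0637·5.1 + 0.1473·2.3 ≈ 6.9008...
→ 6.90.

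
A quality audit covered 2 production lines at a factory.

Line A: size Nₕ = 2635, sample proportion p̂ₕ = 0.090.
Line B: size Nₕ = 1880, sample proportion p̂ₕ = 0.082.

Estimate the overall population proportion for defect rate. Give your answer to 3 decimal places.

0.087

Wₕ = Nₕ/N with N = 4515: 0.5836, 0.4164.
p̂_st = 0.5836·0.090 + 0.4164·0.082 ≈ 0.08667... → 0.087.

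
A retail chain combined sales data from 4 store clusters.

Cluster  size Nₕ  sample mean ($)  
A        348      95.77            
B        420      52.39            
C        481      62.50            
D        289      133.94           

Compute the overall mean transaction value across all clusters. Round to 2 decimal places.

x̄_st = (Σ Nₕx̄ₕ) / (Σ Nₕ) = (348·95.77 + 420·52.39 + 481·62.50 + 289·133.94) / 1538
= 124102.92 / 1538 = 80.6911... → 80.69.

80.69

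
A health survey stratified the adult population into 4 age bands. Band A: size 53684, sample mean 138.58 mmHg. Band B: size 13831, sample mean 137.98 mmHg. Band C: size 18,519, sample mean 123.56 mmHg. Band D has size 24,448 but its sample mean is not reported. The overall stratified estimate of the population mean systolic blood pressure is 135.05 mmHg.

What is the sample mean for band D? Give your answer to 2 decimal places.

134.34

N = 53684 + 13831 + 18519 + 24448 = 110482.
Overall total = μ·N = 135.05·110482 = 14920594.1.
Subtract the known strata: 53684·138.58 + 13831·137.98 + 18519·123.56 = 11636137.74.
Remaining total for band D: 14920594.1 − 11636137.74 = 3284456.36.
Divide by its size: 3284456.36 / 24448 = 134.3446... → 134.34.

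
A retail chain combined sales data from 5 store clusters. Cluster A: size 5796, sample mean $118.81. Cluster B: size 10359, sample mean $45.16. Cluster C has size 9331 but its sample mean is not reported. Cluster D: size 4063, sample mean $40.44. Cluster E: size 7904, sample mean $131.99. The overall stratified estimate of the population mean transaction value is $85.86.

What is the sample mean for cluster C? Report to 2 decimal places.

Σ Nₕx̄ₕ = N·μ, so 9331·x̄_C = 37453·85.86 − (5796·118.81 + 10359·45.16 + 4063·40.44 + 7904·131.99).
= 3215714.58 − 2363991.88 = 851722.7.
x̄_C = 851722.7 / 9331 = 91.2788... → 91.28.

91.28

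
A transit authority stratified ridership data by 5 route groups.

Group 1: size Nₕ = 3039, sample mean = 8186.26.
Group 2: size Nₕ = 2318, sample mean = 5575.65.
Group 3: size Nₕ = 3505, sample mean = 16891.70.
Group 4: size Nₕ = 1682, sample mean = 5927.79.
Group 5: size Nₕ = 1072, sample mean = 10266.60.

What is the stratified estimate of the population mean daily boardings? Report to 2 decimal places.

N = 3039 + 2318 + 3505 + 1682 + 1072 = 11616.
Overall mean = Σ (Nₕ/N)·x̄ₕ — weight by population share, not a simple average.
Σ Nₕx̄ₕ = 3039·8186.26 + 2318·5575.65 + 3505·16891.70 + 1682·5927.79 + 1072·10266.60 = 24878044.14 + 12924356.7 + 59205408.5 + 9970542.78 + 11005795.2 = 117984147.32.
Divide by N: 117984147.32 / 11616 = 10157.0375... → 10157.04.

10157.04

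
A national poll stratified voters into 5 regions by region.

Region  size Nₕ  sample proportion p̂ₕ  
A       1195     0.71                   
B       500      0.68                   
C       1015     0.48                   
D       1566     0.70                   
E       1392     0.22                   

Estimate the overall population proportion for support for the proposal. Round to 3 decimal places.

0.543

N = 1195 + 500 + 1015 + 1566 + 1392 = 5668.
Overall proportion = Σ (Nₕ/N)·p̂ₕ.
Σ Nₕp̂ₕ = 848.45 + 340 + 487.2 + 1096.2 + 306.24 = 3078.09.
3078.09 / 5668 = 0.54306... → 0.543.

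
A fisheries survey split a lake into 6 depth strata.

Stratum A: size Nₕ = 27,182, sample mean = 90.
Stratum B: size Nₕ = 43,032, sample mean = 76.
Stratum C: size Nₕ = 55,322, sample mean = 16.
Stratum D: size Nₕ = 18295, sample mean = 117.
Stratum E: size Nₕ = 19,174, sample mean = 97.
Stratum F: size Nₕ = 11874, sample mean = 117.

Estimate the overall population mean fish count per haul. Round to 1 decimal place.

x̄_st = (Σ Nₕx̄ₕ) / (Σ Nₕ) = (27182·90 + 43032·76 + 55322·16 + 18295·117 + 19174·97 + 11874·117) / 174879
= 11991615 / 174879 = 68.571... → 68.6.

68.6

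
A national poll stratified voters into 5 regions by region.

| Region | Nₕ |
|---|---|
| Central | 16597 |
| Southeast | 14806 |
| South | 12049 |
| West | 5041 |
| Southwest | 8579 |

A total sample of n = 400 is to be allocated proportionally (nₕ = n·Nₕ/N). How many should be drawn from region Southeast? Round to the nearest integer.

Share of region Southeast = 14806/57072 = 0.25943.
Allocate 400 × 0.25943 = 103.771... → 104.

104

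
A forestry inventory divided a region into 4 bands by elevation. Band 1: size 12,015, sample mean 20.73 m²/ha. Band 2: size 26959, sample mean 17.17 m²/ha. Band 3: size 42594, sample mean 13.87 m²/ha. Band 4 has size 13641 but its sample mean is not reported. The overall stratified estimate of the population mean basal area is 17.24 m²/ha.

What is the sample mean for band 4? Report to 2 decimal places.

Σ Nₕx̄ₕ = N·μ, so 13641·x̄_4 = 95209·17.24 − (12015·20.73 + 26959·17.17 + 42594·13.87).
= 1641403.16 − 1302735.76 = 338667.4.
x̄_4 = 338667.4 / 13641 = 24.8272... → 24.83.

24.83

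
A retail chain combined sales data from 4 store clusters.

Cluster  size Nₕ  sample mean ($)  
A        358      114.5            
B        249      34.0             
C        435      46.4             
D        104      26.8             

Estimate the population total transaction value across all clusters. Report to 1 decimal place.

Population total = Σ Nₕ·x̄ₕ (each stratum's size times its mean).
358·114.5 + 249·34.0 + 435·46.4 + 104·26.8 = 40991 + 8466 + 20184 + 2787.2 = 72428.2.

72428.2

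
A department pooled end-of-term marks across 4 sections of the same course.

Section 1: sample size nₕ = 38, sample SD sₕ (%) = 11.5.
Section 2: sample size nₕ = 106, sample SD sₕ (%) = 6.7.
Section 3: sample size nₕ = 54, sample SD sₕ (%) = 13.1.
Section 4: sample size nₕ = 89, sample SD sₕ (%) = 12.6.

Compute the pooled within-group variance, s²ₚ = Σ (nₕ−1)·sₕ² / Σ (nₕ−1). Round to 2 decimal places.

115.45

Degrees of freedom: 37 + 105 + 53 + 88 = 283.
Σ(nₕ−1)sₕ² = 37·132.25 + 105·44.89 + 53·171.61 + 88·158.76 = 32672.91.
s²ₚ = 32672.91 / 283 = 115.4520... → 115.45.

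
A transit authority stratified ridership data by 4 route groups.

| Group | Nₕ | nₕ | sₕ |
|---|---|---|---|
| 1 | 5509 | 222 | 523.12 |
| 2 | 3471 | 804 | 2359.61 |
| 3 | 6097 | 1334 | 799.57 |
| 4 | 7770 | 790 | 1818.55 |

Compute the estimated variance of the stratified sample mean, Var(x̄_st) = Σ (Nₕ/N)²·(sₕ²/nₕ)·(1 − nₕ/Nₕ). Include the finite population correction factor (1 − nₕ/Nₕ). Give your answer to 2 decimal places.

N = 22847; Wₕ = Nₕ/N.
group 1: (5509/22847)²·523.12²/222·(1 − 222/5509) = 68.78178
group 2: (3471/22847)²·2359.61²/804·(1 − 804/3471) = 122.81281
group 3: (6097/22847)²·799.57²/1334·(1 − 1334/6097) = 26.66217
group 4: (7770/22847)²·1818.55²/790·(1 − 790/7770) = 434.95215
Sum = 653.20891 → 653.21.

653.21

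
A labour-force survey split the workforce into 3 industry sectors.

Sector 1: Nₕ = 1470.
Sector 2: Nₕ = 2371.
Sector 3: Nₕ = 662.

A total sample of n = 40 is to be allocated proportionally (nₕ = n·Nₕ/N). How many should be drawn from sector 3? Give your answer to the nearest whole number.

Share of sector 3 = 662/4503 = 0.14701.
Allocate 40 × 0.14701 = 5.881... → 6.

6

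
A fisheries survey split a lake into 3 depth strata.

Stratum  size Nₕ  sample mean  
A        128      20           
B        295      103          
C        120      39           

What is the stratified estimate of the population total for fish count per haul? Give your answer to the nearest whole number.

37625

A: 128·20 = 2560
B: 295·103 = 30385
C: 120·39 = 4680
τ̂ = Σ Nₕx̄ₕ = 37625.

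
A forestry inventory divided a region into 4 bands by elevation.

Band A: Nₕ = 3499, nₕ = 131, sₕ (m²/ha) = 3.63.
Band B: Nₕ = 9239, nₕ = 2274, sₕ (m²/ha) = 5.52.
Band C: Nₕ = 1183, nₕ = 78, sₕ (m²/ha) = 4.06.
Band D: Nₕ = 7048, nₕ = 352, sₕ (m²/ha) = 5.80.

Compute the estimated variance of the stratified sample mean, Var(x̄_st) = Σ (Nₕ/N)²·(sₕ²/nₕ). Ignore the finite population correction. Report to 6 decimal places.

N = 20969; Wₕ = Nₕ/N.
band A: (3499/20969)²·3.63²/131 = 0.002800750
band B: (9239/20969)²·5.52²/2274 = 0.002601251
band C: (1183/20969)²·4.06²/78 = 0.000672623
band D: (7048/20969)²·5.80²/352 = 0.010796666
Sum = 0.016871290 → 0.016871.

0.016871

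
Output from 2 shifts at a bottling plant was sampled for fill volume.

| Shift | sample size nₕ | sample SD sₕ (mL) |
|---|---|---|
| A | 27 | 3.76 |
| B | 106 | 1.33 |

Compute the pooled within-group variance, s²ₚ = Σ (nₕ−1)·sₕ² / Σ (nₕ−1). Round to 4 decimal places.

Degrees of freedom: 26 + 105 = 131.
Σ(nₕ−1)sₕ² = 26·14.1376 + 105·1.7689 = 553.3121.
s²ₚ = 553.3121 / 131 = 4.223756... → 4.2238.

4.2238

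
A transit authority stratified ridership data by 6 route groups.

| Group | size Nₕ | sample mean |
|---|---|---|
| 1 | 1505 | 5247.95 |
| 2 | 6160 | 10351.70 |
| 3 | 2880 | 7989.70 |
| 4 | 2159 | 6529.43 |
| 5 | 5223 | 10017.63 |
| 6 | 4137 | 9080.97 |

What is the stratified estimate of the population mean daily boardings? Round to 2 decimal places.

N = 1505 + 6160 + 2880 + 2159 + 5223 + 4137 = 22064.
Overall mean = Σ (Nₕ/N)·x̄ₕ — weight by population share, not a simple average.
Σ Nₕx̄ₕ = 1505·5247.95 + 6160·10351.70 + 2880·7989.70 + 2159·6529.43 + 5223·10017.63 + 4137·9080.97 = 7898164.75 + 63766472 + 23010336 + 14097039.37 + 52322081.49 + 37567972.89 = 198662066.5.
Divide by N: 198662066.5 / 22064 = 9003.9008... → 9003.90.

9003.90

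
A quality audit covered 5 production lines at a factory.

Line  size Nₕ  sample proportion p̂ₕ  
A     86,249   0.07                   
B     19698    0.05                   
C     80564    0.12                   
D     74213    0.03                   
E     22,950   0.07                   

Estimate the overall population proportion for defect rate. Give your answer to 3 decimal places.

N = 86249 + 19698 + 80564 + 74213 + 22950 = 283674.
Overall proportion = Σ (Nₕ/N)·p̂ₕ.
Σ Nₕp̂ₕ = 6037.43 + 984.9 + 9667.68 + 2226.39 + 1606.5 = 20522.9.
20522.9 / 283674 = 0.07235... → 0.072.

0.072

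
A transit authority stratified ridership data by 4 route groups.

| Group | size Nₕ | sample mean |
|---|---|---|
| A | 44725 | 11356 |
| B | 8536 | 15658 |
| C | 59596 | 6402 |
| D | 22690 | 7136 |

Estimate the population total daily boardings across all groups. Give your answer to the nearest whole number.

A: 44725·11356 = 507897100
B: 8536·15658 = 133656688
C: 59596·6402 = 381533592
D: 22690·7136 = 161915840
τ̂ = Σ Nₕx̄ₕ = 1185003220.

1185003220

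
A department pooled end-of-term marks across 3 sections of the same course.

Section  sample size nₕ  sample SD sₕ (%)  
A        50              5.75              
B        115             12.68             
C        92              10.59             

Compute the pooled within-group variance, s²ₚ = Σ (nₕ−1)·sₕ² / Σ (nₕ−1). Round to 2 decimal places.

118.72

Degrees of freedom: 49 + 114 + 91 = 254.
Σ(nₕ−1)sₕ² = 49·33.0625 + 114·160.7824 + 91·112.1481 = 30154.7332.
s²ₚ = 30154.7332 / 254 = 118.7194... → 118.72.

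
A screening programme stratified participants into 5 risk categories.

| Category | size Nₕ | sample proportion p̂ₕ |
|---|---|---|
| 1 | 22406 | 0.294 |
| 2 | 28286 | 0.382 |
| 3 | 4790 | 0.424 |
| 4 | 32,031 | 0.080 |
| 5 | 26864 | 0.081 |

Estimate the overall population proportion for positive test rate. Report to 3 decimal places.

Wₕ = Nₕ/N with N = 114377: 0.1959, 0.2473, 0.0419, 0.2800, 0.2349.
p̂_st = 0.1959·0.294 + 0.2473·0.382 + 0.0419·0.424 + 0.2800·0.080 + 0.2349·0.081 ≈ 0.21125... → 0.211.

0.211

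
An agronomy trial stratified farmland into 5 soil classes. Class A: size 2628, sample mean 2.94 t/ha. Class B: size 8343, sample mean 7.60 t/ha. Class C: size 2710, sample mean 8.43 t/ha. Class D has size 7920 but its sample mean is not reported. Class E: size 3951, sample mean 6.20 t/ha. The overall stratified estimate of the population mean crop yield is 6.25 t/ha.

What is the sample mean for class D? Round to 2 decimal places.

5.21

Σ Nₕx̄ₕ = N·μ, so 7920·x̄_D = 25552·6.25 − (2628·2.94 + 8343·7.60 + 2710·8.43 + 3951·6.20).
= 159700 − 118474.62 = 41225.38.
x̄_D = 41225.38 / 7920 = 5.2052... → 5.21.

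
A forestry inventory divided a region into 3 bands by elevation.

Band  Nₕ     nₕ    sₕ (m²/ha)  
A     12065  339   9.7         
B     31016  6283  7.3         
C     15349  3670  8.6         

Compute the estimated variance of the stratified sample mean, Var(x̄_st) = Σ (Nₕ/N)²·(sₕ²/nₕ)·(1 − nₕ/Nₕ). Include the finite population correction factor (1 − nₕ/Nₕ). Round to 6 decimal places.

N = 58430; Wₕ = Nₕ/N.
band A: (12065/58430)²·9.7²/339·(1 − 339/12065) = 0.011501360
band B: (31016/58430)²·7.3²/6283·(1 − 6283/31016) = 0.001905766
band C: (15349/58430)²·8.6²/3670·(1 − 3670/15349) = 0.001058144
Sum = 0.014465270 → 0.014465.

0.014465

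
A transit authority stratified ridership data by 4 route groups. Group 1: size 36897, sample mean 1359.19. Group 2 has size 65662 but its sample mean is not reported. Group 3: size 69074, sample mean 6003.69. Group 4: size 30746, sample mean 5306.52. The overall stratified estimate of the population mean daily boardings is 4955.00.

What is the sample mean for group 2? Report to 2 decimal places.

5707.79

N = 36897 + 65662 + 69074 + 30746 = 202379.
Overall total = μ·N = 4955.00·202379 = 1002787945.
Subtract the known strata: 36897·1359.19 + 69074·6003.69 + 30746·5306.52 = 628003180.41.
Remaining total for group 2: 1002787945 − 628003180.41 = 374784764.59.
Divide by its size: 374784764.59 / 65662 = 5707.7878... → 5707.79.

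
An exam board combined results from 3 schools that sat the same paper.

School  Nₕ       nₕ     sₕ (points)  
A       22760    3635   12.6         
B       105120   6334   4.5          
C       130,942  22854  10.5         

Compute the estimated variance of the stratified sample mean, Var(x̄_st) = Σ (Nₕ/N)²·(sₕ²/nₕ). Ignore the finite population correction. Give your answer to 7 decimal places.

0.0020998

N = 258822. Term for each stratum: Wₕ²sₕ²/nₕ.
Var(x̄_st) = 0.0003377371 + 0.0005273698 + 0.0012347298 = 0.0020998368 → 0.0020998.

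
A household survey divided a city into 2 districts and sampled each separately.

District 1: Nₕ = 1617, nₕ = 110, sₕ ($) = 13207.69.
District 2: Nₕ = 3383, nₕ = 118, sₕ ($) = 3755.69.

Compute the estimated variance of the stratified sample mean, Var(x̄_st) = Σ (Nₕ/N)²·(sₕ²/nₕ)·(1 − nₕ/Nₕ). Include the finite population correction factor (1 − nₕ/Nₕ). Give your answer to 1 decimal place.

N = 5000; Wₕ = Nₕ/N.
district 1: (1617/5000)²·13207.69²/110·(1 − 110/1617) = 154576.8000
district 2: (3383/5000)²·3755.69²/118·(1 − 118/3383) = 52813.2195
Sum = 207390.0195 → 207390.0.

207390.0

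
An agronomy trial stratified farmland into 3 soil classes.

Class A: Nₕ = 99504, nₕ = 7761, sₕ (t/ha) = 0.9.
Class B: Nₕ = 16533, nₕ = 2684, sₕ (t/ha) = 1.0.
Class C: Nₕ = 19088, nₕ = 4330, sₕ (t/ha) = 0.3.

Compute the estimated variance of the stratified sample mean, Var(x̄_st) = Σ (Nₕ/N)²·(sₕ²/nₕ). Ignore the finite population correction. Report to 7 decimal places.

N = 135125; Wₕ = Nₕ/N.
class A: (99504/135125)²·0.9²/7761 = 0.0000565949
class B: (16533/135125)²·1.0²/2684 = 0.0000055776
class C: (19088/135125)²·0.3²/4330 = 0.0000004148
Sum = 0.0000625873 → 0.0000626.

0.0000626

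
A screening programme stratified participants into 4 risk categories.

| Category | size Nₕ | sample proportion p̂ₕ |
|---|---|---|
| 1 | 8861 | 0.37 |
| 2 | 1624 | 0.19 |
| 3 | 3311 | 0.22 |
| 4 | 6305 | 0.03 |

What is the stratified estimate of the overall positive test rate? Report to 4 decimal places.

Wₕ = Nₕ/N with N = 20101: 0.4408, 0.0808, 0.1647, 0.3137.
p̂_st = 0.4408·0.37 + 0.0808·0.19 + 0.1647·0.22 + 0.3137·0.03 ≈ 0.224103... → 0.2241.

0.2241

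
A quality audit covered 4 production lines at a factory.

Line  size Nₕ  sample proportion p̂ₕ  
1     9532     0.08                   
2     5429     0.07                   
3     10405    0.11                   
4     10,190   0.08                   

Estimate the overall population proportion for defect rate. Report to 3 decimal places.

Wₕ = Nₕ/N with N = 35556: 0.2681, 0.1527, 0.2926, 0.2866.
p̂_st = 0.2681·0.08 + 0.1527·0.07 + 0.2926·0.11 + 0.2866·0.08 ≈ 0.08725... → 0.087.

0.087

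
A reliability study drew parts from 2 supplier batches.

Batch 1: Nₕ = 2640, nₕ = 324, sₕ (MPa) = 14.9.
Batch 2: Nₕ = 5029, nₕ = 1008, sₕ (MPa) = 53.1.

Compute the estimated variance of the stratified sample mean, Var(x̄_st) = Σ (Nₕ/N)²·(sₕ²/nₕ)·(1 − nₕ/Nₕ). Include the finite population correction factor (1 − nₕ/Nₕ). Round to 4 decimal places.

1.0330

N = 7669. Term for each stratum: Wₕ²sₕ²/nₕ·(1−nₕ/Nₕ).
Var(x̄_st) = 0.0712349 + 0.9617601 = 1.0329949 → 1.0330.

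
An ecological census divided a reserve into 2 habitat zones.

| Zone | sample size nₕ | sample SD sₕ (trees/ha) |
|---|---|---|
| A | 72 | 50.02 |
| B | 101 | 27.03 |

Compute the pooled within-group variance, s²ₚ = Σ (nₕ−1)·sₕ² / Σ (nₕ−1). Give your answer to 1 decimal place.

Degrees of freedom: 71 + 100 = 171.
Σ(nₕ−1)sₕ² = 71·2502.0004 + 100·730.6209 = 250704.1184.
s²ₚ = 250704.1184 / 171 = 1466.106... → 1466.1.

1466.1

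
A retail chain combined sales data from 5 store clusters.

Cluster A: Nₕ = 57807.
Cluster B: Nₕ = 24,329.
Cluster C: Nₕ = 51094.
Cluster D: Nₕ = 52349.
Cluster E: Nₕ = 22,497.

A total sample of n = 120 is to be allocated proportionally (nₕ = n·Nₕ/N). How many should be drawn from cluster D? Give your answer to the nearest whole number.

30

Share of cluster D = 52349/208076 = 0.25159.
Allocate 120 × 0.25159 = 30.190... → 30.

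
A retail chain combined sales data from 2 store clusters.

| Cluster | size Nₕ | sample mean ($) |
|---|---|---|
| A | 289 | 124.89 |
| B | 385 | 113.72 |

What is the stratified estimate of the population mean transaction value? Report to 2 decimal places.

N = 289 + 385 = 674.
Weight each subgroup mean by Nₕ/N and sum.
Σ Nₕx̄ₕ = 289·124.89 + 385·113.72 = 36093.21 + 43782.2 = 79875.41.
Divide by N: 79875.41 / 674 = 118.5095... → 118.51.

118.51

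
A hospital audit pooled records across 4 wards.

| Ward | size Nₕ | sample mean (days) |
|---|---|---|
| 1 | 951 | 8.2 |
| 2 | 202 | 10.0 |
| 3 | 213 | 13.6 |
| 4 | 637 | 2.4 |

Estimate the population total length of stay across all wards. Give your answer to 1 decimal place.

1: 951·8.2 = 7798.2
2: 202·10.0 = 2020
3: 213·13.6 = 2896.8
4: 637·2.4 = 1528.8
τ̂ = Σ Nₕx̄ₕ = 14243.8.

14243.8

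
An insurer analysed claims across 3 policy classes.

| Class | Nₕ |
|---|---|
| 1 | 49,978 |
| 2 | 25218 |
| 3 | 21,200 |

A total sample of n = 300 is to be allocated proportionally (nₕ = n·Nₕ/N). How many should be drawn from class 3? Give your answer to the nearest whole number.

Share of class 3 = 21200/96396 = 0.21993.
Allocate 300 × 0.21993 = 65.978... → 66.

66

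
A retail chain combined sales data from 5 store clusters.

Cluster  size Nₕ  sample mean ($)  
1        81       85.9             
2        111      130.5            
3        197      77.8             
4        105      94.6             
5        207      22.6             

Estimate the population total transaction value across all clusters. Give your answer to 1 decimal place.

1: 81·85.9 = 6957.9
2: 111·130.5 = 14485.5
3: 197·77.8 = 15326.6
4: 105·94.6 = 9933
5: 207·22.6 = 4678.2
τ̂ = Σ Nₕx̄ₕ = 51381.2.

51381.2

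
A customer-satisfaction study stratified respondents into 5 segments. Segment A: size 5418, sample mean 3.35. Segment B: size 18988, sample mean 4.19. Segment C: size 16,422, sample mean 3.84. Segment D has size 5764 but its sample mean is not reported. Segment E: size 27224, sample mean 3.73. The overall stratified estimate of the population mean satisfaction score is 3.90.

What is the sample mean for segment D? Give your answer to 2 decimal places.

Σ Nₕx̄ₕ = N·μ, so 5764·x̄_D = 73816·3.90 − (5418·3.35 + 18988·4.19 + 16422·3.84 + 27224·3.73).
= 287882.4 − 262316.02 = 25566.38.
x̄_D = 25566.38 / 5764 = 4.4355... → 4.44.

4.44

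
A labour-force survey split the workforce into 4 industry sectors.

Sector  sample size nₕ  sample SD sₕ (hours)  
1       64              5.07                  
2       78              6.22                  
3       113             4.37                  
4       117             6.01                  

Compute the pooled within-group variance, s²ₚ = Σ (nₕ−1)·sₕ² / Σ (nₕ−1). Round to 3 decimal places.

1: (64−1)·5.07² = 63·25.7049 = 1619.4087
2: (78−1)·6.22² = 77·38.6884 = 2979.0068
3: (113−1)·4.37² = 112·19.0969 = 2138.8528
4: (117−1)·6.01² = 116·36.1201 = 4189.9316
Numerator = 10927.1999; denominator = Σ(nₕ−1) = 368.
s²ₚ = 10927.1999/368 = 29.69348... → 29.693.

29.693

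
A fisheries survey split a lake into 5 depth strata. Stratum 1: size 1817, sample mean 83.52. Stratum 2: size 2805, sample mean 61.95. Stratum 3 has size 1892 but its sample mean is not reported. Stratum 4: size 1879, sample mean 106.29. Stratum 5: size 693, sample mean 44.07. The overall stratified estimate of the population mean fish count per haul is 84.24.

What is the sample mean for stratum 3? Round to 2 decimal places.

Σ Nₕx̄ₕ = N·μ, so 1892·x̄_3 = 9086·84.24 − (1817·83.52 + 2805·61.95 + 1879·106.29 + 693·44.07).
= 765404.64 − 555785.01 = 209619.63.
x̄_3 = 209619.63 / 1892 = 110.7926... → 110.79.

110.79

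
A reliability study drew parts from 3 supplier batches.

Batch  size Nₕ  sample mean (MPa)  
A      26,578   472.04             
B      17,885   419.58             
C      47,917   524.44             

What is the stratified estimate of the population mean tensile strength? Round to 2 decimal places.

N = 26578 + 17885 + 47917 = 92380.
Weight each subgroup mean by Nₕ/N and sum.
Σ Nₕx̄ₕ = 26578·472.04 + 17885·419.58 + 47917·524.44 = 12545879.12 + 7504188.3 + 25129591.48 = 45179658.9.
Divide by N: 45179658.9 / 92380 = 489.0632... → 489.06.

489.06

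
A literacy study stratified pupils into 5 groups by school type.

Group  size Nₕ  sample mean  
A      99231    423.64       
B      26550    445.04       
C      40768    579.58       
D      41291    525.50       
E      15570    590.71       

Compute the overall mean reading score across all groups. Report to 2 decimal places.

x̄_st = (Σ Nₕx̄ₕ) / (Σ Nₕ) = (99231·423.64 + 26550·445.04 + 40768·579.58 + 41291·525.50 + 15570·590.71) / 223410
= 108378125.48 / 223410 = 485.1087... → 485.11.

485.11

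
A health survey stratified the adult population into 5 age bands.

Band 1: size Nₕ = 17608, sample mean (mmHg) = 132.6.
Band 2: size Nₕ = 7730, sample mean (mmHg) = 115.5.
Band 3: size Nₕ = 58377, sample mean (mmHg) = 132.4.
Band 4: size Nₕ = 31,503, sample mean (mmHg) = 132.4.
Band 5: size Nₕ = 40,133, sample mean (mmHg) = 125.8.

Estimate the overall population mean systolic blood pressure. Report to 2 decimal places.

129.88

N = 17608 + 7730 + 58377 + 31503 + 40133 = 155351.
Weight each subgroup mean by Nₕ/N and sum.
Σ Nₕx̄ₕ = 17608·132.6 + 7730·115.5 + 58377·132.4 + 31503·132.4 + 40133·125.8 = 2334820.8 + 892815 + 7729114.8 + 4170997.2 + 5048731.4 = 20176479.2.
Divide by N: 20176479.2 / 155351 = 129.8767... → 129.88.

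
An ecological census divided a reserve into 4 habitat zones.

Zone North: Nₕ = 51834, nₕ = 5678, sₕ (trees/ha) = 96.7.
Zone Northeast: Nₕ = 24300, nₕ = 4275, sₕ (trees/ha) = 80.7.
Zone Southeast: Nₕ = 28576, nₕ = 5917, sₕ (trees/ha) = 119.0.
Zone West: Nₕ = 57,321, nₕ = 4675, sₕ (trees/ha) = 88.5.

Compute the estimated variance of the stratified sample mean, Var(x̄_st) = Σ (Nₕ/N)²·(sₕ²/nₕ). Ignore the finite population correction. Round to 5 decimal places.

N = 162031. Term for each stratum: Wₕ²sₕ²/nₕ.
Var(x̄_st) = 0.16853526 + 0.03426315 + 0.07443874 + 0.20966996 = 0.48690711 → 0.48691.

0.48691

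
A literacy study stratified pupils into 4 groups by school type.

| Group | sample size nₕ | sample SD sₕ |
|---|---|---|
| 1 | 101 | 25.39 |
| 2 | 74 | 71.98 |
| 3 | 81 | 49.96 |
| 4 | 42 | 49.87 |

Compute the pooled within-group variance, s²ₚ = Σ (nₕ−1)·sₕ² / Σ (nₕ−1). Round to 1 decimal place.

1: (101−1)·25.39² = 100·644.6521 = 64465.21
2: (74−1)·71.98² = 73·5181.1204 = 378221.7892
3: (81−1)·49.96² = 80·2496.0016 = 199680.128
4: (42−1)·49.87² = 41·2487.0169 = 101967.6929
Numerator = 744334.8201; denominator = Σ(nₕ−1) = 294.
s²ₚ = 744334.8201/294 = 2531.751... → 2531.8.

2531.8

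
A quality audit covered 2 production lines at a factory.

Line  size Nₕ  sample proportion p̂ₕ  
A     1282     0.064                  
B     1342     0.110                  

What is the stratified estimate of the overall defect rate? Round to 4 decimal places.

N = 1282 + 1342 = 2624.
Overall proportion = Σ (Nₕ/N)·p̂ₕ.
Σ Nₕp̂ₕ = 82.048 + 147.62 = 229.668.
229.668 / 2624 = 0.087526... → 0.0875.

0.0875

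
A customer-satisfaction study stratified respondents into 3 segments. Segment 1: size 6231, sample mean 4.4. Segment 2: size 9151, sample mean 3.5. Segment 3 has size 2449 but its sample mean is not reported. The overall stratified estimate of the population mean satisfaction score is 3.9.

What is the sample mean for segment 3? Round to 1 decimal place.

Σ Nₕx̄ₕ = N·μ, so 2449·x̄_3 = 17831·3.9 − (6231·4.4 + 9151·3.5).
= 69540.9 − 59444.9 = 10096.
x̄_3 = 10096 / 2449 = 4.122... → 4.1.

4.1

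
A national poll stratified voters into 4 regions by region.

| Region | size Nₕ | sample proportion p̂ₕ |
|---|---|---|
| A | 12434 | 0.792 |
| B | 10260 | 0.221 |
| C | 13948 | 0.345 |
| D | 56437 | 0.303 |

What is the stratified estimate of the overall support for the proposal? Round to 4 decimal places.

0.3656

Wₕ = Nₕ/N with N = 93079: 0.1336, 0.1102, 0.1499, 0.6063.
p̂_st = 0.1336·0.792 + 0.1102·0.221 + 0.1499·0.345 + 0.6063·0.303 ≈ 0.365578... → 0.3656.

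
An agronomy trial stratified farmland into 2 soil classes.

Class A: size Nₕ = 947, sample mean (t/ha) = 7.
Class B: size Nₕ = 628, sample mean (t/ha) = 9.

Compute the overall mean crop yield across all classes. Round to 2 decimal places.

7.80

x̄_st = (Σ Nₕx̄ₕ) / (Σ Nₕ) = (947·7 + 628·9) / 1575
= 12281 / 1575 = 7.7975... → 7.80.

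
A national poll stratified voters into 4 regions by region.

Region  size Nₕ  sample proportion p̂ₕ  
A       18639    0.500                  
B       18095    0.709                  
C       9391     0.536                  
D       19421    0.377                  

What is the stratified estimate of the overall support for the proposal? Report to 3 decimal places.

Wₕ = Nₕ/N with N = 65546: 0.2844, 0.2761, 0.1433, 0.2963.
p̂_st = 0.2844·0.500 + 0.2761·0.709 + 0.1433·0.536 + 0.2963·0.377 ≈ 0.52641... → 0.526.

0.526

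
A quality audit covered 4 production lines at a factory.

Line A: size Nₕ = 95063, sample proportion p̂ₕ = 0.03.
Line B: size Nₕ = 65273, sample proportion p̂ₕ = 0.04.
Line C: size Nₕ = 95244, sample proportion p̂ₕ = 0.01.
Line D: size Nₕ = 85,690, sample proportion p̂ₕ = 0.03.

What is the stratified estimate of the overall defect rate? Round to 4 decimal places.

N = 95063 + 65273 + 95244 + 85690 = 341270.
Overall proportion = Σ (Nₕ/N)·p̂ₕ.
Σ Nₕp̂ₕ = 2851.89 + 2610.92 + 952.44 + 2570.7 = 8985.95.
8985.95 / 341270 = 0.026331... → 0.0263.

0.0263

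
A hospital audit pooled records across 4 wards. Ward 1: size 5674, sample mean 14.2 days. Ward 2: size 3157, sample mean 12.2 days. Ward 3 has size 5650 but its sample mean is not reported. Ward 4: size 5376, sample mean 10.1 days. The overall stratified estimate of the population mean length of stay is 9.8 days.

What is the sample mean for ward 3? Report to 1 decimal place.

Σ Nₕx̄ₕ = N·μ, so 5650·x̄_3 = 19857·9.8 − (5674·14.2 + 3157·12.2 + 5376·10.1).
= 194598.6 − 173383.8 = 21214.8.
x̄_3 = 21214.8 / 5650 = 3.755... → 3.8.

3.8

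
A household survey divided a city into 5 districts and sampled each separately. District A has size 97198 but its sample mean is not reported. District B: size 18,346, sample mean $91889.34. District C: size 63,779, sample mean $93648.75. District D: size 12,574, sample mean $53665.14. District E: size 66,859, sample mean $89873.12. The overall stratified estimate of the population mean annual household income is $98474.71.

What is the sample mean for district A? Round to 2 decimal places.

114597.87

N = 97198 + 18346 + 63779 + 12574 + 66859 = 258756.
Overall total = μ·N = 98474.71·258756 = 25480922060.76.
Subtract the known strata: 18346·91889.34 + 63779·93648.75 + 12574·53665.14 + 66859·89873.12 = 14342237858.33.
Remaining total for district A: 25480922060.76 − 14342237858.33 = 11138684202.43.
Divide by its size: 11138684202.43 / 97198 = 114597.8745... → 114597.87.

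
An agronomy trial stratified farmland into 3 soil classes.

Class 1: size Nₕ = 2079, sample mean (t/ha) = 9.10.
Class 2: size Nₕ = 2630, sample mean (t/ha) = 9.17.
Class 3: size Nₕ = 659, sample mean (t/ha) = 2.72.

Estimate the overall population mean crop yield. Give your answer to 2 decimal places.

8.35

x̄_st = (Σ Nₕx̄ₕ) / (Σ Nₕ) = (2079·9.10 + 2630·9.17 + 659·2.72) / 5368
= 44828.48 / 5368 = 8.3511... → 8.35.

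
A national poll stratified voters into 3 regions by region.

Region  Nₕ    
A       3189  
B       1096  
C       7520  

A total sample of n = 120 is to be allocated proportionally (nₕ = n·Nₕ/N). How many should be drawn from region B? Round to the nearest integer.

11

N = 3189 + 1096 + 7520 = 11805.
n_B = 120·1096/11805 = 11.141... → 11.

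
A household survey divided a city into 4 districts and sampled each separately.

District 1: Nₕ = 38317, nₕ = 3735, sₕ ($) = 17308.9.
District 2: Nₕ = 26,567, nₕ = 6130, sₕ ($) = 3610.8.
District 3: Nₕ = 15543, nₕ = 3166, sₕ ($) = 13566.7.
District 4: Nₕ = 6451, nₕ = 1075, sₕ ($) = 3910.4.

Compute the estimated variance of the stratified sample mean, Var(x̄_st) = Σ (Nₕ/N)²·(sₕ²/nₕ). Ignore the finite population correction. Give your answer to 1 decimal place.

N = 86878; Wₕ = Nₕ/N.
district 1: (38317/86878)²·17308.9²/3735 = 15603.1290
district 2: (26567/86878)²·3610.8²/6130 = 198.8895
district 3: (15543/86878)²·13566.7²/3166 = 1860.7482
district 4: (6451/86878)²·3910.4²/1075 = 78.4275
Sum = 17741.1942 → 17741.2.

17741.2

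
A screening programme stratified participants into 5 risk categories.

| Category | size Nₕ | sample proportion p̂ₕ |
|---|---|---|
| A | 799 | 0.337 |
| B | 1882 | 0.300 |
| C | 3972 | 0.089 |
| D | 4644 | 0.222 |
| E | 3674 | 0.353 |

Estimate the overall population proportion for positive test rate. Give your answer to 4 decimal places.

Wₕ = Nₕ/N with N = 14971: 0.0534, 0.1257, 0.2653, 0.3102, 0.2454.
p̂_st = 0.0534·0.337 + 0.1257·0.300 + 0.2653·0.089 + 0.3102·0.222 + 0.2454·0.353 ≈ 0.234805... → 0.2348.

0.2348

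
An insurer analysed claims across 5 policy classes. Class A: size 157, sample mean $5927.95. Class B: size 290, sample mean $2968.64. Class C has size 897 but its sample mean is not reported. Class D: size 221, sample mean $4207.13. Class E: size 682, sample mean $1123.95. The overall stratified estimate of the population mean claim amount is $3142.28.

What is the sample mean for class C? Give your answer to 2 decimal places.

N = 157 + 290 + 897 + 221 + 682 = 2247.
Overall total = μ·N = 3142.28·2247 = 7060703.16.
Subtract the known strata: 157·5927.95 + 290·2968.64 + 221·4207.13 + 682·1123.95 = 3487903.38.
Remaining total for class C: 7060703.16 − 3487903.38 = 3572799.78.
Divide by its size: 3572799.78 / 897 = 3983.0544... → 3983.05.

3983.05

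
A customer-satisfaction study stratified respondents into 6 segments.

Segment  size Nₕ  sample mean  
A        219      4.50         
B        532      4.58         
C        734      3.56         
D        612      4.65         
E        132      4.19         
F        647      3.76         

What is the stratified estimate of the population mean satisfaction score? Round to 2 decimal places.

4.13

N = 219 + 532 + 734 + 612 + 132 + 647 = 2876.
The stratified mean weights each stratum mean by its population share Nₕ/N.
Σ Nₕx̄ₕ = 219·4.50 + 532·4.58 + 734·3.56 + 612·4.65 + 132·4.19 + 647·3.76 = 985.5 + 2436.56 + 2613.04 + 2845.8 + 553.08 + 2432.72 = 11866.7.
Divide by N: 11866.7 / 2876 = 4.1261... → 4.13.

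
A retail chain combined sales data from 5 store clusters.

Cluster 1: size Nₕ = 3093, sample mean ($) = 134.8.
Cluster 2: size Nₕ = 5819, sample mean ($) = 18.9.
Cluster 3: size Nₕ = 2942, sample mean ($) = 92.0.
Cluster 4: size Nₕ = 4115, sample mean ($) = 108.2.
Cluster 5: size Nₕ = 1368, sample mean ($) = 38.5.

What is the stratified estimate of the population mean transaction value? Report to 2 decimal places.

x̄_st = (Σ Nₕx̄ₕ) / (Σ Nₕ) = (3093·134.8 + 5819·18.9 + 2942·92.0 + 4115·108.2 + 1368·38.5) / 17337
= 1295490.5 / 17337 = 74.7240... → 74.72.

74.72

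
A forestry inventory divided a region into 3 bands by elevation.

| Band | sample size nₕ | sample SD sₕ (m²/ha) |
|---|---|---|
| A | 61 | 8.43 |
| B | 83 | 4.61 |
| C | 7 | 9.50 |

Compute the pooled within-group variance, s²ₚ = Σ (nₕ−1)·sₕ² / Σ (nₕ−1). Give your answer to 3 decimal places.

44.244

Degrees of freedom: 60 + 82 + 6 = 148.
Σ(nₕ−1)sₕ² = 60·71.0649 + 82·21.2521 + 6·90.25 = 6548.0662.
s²ₚ = 6548.0662 / 148 = 44.24369... → 44.244.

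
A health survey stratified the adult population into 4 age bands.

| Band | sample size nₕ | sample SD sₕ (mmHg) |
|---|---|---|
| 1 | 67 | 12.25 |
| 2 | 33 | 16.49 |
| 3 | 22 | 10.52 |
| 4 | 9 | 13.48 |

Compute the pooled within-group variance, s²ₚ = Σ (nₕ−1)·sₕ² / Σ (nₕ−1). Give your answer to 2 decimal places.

176.25

1: (67−1)·12.25² = 66·150.0625 = 9904.125
2: (33−1)·16.49² = 32·271.9201 = 8701.4432
3: (22−1)·10.52² = 21·110.6704 = 2324.0784
4: (9−1)·13.48² = 8·181.7104 = 1453.6832
Numerator = 22383.3298; denominator = Σ(nₕ−1) = 127.
s²ₚ = 22383.3298/127 = 176.2467... → 176.25.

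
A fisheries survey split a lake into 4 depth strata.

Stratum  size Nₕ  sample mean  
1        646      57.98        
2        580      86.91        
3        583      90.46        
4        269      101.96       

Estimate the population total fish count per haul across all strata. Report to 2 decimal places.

Population total = Σ Nₕ·x̄ₕ (each stratum's size times its mean).
646·57.98 + 580·86.91 + 583·90.46 + 269·101.96 = 37455.08 + 50407.8 + 52738.18 + 27427.24 = 168028.30.

168028.30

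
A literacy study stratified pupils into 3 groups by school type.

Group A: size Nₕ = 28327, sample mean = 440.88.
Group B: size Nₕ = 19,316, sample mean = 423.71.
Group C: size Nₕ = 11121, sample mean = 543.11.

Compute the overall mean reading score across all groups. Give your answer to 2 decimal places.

N = 28327 + 19316 + 11121 = 58764.
Overall mean = Σ (Nₕ/N)·x̄ₕ — weight by population share, not a simple average.
Σ Nₕx̄ₕ = 28327·440.88 + 19316·423.71 + 11121·543.11 = 12488807.76 + 8184382.36 + 6039926.31 = 26713116.43.
Divide by N: 26713116.43 / 58764 = 454.5830... → 454.58.

454.58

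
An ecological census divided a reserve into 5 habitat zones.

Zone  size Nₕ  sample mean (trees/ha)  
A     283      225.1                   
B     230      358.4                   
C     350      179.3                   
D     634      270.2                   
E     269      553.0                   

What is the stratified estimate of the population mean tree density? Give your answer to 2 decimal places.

N = 1766; weights Wₕ = Nₕ/N = (0.1602, 0.1302, 0.1982, 0.3590, 0.1523).
x̄_st = Σ Wₕ·x̄ₕ = 0.1602·225.1 + 0.1302·358.4 + 0.1982·179.3 + 0.3590·270.2 + 0.1523·553.0 ≈ 299.5210...
→ 299.52.

299.52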